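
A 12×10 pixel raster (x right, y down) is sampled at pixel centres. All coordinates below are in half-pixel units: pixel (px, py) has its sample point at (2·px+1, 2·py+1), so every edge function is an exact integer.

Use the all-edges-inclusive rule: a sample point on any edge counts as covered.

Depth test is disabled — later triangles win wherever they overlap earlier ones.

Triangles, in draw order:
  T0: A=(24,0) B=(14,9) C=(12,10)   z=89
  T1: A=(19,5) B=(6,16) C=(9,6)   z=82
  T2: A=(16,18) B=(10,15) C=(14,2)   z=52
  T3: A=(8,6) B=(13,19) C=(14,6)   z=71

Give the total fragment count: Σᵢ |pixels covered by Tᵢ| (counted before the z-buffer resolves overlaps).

T0:
  2·area = 8
  edge (24, 0)→(14, 9): d=(-10,9) inclusive
  edge (14, 9)→(12, 10): d=(-2,1) inclusive
  edge (12, 10)→(24, 0): d=(12,-10) inclusive
  covered (0 px):
    . . . . . . . . . . . .
    . . . . . . . . . . . .
    . . . . . . . . . . . .
    . . . . . . . . . . . .
    . . . . . . . . . . . .
    . . . . . . . . . . . .
    . . . . . . . . . . . .
    . . . . . . . . . . . .
    . . . . . . . . . . . .
    . . . . . . . . . . . .
T1:
  2·area = 97
  edge (19, 5)→(6, 16): d=(-13,11) inclusive
  edge (6, 16)→(9, 6): d=(3,-10) inclusive
  edge (9, 6)→(19, 5): d=(10,-1) inclusive
    (9,2)@(19, 5): e=[0,97,0] → X  [on edge]
    (10,2)@(21, 5): e=[-22,117,2] → .
    (4,3)@(9, 7): e=[84,3,10] → X
    (5,3)@(11, 7): e=[62,23,12] → X
    (6,3)@(13, 7): e=[40,43,14] → X
    (7,3)@(15, 7): e=[18,63,16] → X
    (8,3)@(17, 7): e=[-4,83,18] → .
    (9,3)@(19, 7): e=[-26,103,20] → .
    (4,4)@(9, 9): e=[58,9,30] → X
    (7,4)@(15, 9): e=[-8,69,36] → .
    (4,5)@(9, 11): e=[32,15,50] → X
    (6,5)@(13, 11): e=[-12,55,54] → .
  covered (13 px):
    . . . . . . . . . . . .
    . . . . . . . . . . . .
    . . . . . . . . . X . .
    . . . . X X X X . . . .
    . . . . X X X . . . . .
    . . . . X X . . . . . .
    . . . X X . . . . . . .
    . . . X . . . . . . . .
    . . . . . . . . . . . .
    . . . . . . . . . . . .
T2:
  2·area = 90
  edge (16, 18)→(10, 15): d=(-6,-3) inclusive
  edge (10, 15)→(14, 2): d=(4,-13) inclusive
  edge (14, 2)→(16, 18): d=(2,16) inclusive
    (6,3)@(13, 7): e=[57,7,26] → X
    (7,3)@(15, 7): e=[63,33,-6] → .
    (6,4)@(13, 9): e=[45,15,30] → X
    (7,4)@(15, 9): e=[51,41,-2] → .
    (6,5)@(13, 11): e=[33,23,34] → X
    (7,5)@(15, 11): e=[39,49,2] → X
    (8,5)@(17, 11): e=[45,75,-30] → .
    (5,6)@(11, 13): e=[15,5,70] → X
    (8,6)@(17, 13): e=[33,83,-26] → .
    (5,7)@(11, 15): e=[3,13,74] → X
    (8,7)@(17, 15): e=[21,91,-22] → .
    (5,8)@(11, 17): e=[-9,21,78] → .
  covered (11 px):
    . . . . . . . . . . . .
    . . . . . . . . . . . .
    . . . . . . . . . . . .
    . . . . . . X . . . . .
    . . . . . . X . . . . .
    . . . . . . X X . . . .
    . . . . . X X X . . . .
    . . . . . X X X . . . .
    . . . . . . . X . . . .
    . . . . . . . . . . . .
T3:
  2·area = 78  (B↔C swapped to make it positive)
  edge (8, 6)→(14, 6): d=(6,0) inclusive
  edge (14, 6)→(13, 19): d=(-1,13) inclusive
  edge (13, 19)→(8, 6): d=(-5,-13) inclusive
    (4,3)@(9, 7): e=[6,64,8] → X
    (5,3)@(11, 7): e=[6,38,34] → X
    (6,3)@(13, 7): e=[6,12,60] → X
    (7,3)@(15, 7): e=[6,-14,86] → .
    (4,4)@(9, 9): e=[18,62,-2] → .
    (5,4)@(11, 9): e=[18,36,24] → X
    (7,4)@(15, 9): e=[18,-16,76] → .
    (5,5)@(11, 11): e=[30,34,14] → X
    (7,5)@(15, 11): e=[30,-18,66] → .
    (5,6)@(11, 13): e=[42,32,4] → X
    (7,6)@(15, 13): e=[42,-20,56] → .
    (5,7)@(11, 15): e=[54,30,-6] → .
    (6,9)@(13, 19): e=[78,0,0] → X  [on edge]
  covered (12 px):
    . . . . . . . . . . . .
    . . . . . . . . . . . .
    . . . . . . . . . . . .
    . . . . X X X . . . . .
    . . . . . X X . . . . .
    . . . . . X X . . . . .
    . . . . . X X . . . . .
    . . . . . . X . . . . .
    . . . . . . X . . . . .
    . . . . . . X . . . . .

Answer: 36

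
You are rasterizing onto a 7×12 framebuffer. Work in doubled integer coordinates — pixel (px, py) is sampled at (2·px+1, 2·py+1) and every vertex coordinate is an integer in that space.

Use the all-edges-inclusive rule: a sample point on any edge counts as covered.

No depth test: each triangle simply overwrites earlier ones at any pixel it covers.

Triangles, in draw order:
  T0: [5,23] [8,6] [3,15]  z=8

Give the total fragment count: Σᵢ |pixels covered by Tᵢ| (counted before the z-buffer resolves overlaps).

T0:
  2·area = 58  (B↔C swapped to make it positive)
  edge (5, 23)→(3, 15): d=(-2,-8) inclusive
  edge (3, 15)→(8, 6): d=(5,-9) inclusive
  edge (8, 6)→(5, 23): d=(-3,17) inclusive
    (0,3)@(1, 7): e=[0,-58,116] → ·  [on edge]
    (3,4)@(7, 9): e=[44,6,8] → █
    (4,4)@(9, 9): e=[60,24,-26] → ·
    (3,5)@(7, 11): e=[40,16,2] → █
    (4,5)@(9, 11): e=[56,34,-32] → ·
    (2,6)@(5, 13): e=[20,8,30] → █
    (3,6)@(7, 13): e=[36,26,-4] → ·
    (1,7)@(3, 15): e=[0,0,58] → █  [on edge]
    (3,7)@(7, 15): e=[32,36,-10] → ·
    (1,8)@(3, 17): e=[-4,10,52] → ·
    (2,8)@(5, 17): e=[12,28,18] → █
    (3,8)@(7, 17): e=[28,46,-16] → ·
    (2,11)@(5, 23): e=[0,58,0] → █  [on edge]
  covered (9 px):
    · · · · · · ·
    · · · · · · ·
    · · · · · · ·
    · · · · · · ·
    · · · █ · · ·
    · · · █ · · ·
    · · █ · · · ·
    · █ █ · · · ·
    · · █ · · · ·
    · · █ · · · ·
    · · █ · · · ·
    · · █ · · · ·

Result: 9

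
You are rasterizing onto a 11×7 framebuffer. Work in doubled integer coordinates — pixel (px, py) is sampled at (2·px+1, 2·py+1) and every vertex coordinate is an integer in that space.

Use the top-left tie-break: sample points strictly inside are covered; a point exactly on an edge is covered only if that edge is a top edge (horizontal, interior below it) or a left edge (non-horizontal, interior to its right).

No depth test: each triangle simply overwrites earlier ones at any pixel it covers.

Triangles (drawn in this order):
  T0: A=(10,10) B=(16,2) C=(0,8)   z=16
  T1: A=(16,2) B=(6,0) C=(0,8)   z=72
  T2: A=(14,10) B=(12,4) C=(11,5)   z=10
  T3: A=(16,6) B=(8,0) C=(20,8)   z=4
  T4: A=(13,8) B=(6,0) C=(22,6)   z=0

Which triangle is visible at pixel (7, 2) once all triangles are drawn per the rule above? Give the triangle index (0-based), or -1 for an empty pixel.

T0:
  2·area = 92  (B↔C swapped to make it positive)
  edge (10, 10)→(0, 8): d=(-10,-2) top-left  bias=+0
  edge (0, 8)→(16, 2): d=(16,-6) top-left  bias=+0
  edge (16, 2)→(10, 10): d=(-6,8) right/bottom  bias=-1
    (7,1)@(15, 3): e=[80,10,2] → X
    (8,1)@(17, 3): e=[84,22,-14] → .
    (4,2)@(9, 5): e=[48,6,38] → X
    (5,2)@(11, 5): e=[52,18,22] → X
    (6,2)@(13, 5): e=[56,30,6] → X
    (7,2)@(15, 5): e=[60,42,-10] → .
    (1,3)@(3, 7): e=[16,2,74] → X
    (2,3)@(5, 7): e=[20,14,58] → X
    (3,3)@(7, 7): e=[24,26,42] → X
    (6,3)@(13, 7): e=[36,62,-6] → .
    (1,4)@(3, 9): e=[-4,34,62] → .
    (2,4)@(5, 9): e=[0,46,46] → X  [on edge]
    (7,5)@(15, 11): e=[0,138,-46] → .  [on edge]
  covered (12 px):
    . . . . . . . . . . .
    . . . . . . . X . . .
    . . . . X X X . . . .
    . X X X X X . . . . .
    . . X X X . . . . . .
    . . . . . . . . . . .
    . . . . . . . . . . .
T1:
  2·area = 92  (B↔C swapped to make it positive)
  edge (16, 2)→(0, 8): d=(-16,6) right/bottom  bias=-1
  edge (0, 8)→(6, 0): d=(6,-8) top-left  bias=+0
  edge (6, 0)→(16, 2): d=(10,2) right/bottom  bias=-1
    (3,0)@(7, 1): e=[70,14,8] → X
    (4,0)@(9, 1): e=[58,30,4] → X
    (5,0)@(11, 1): e=[46,46,0] → .  [on edge]
    (2,1)@(5, 3): e=[50,10,32] → X
    (5,1)@(11, 3): e=[14,58,20] → X
    (6,1)@(13, 3): e=[2,74,16] → X
    (7,1)@(15, 3): e=[-10,90,12] → .
    (10,1)@(21, 3): e=[-46,138,0] → .  [on edge]
    (1,2)@(3, 5): e=[30,6,56] → X
    (4,2)@(9, 5): e=[-6,54,44] → .
    (5,2)@(11, 5): e=[-18,70,40] → .
    (6,2)@(13, 5): e=[-30,86,36] → .
  covered (11 px):
    . . . X X . . . . . .
    . . X X X X X . . . .
    . X X X . . . . . . .
    X . . . . . . . . . .
    . . . . . . . . . . .
    . . . . . . . . . . .
    . . . . . . . . . . .
T2:
  2·area = 8  (B↔C swapped to make it positive)
  edge (14, 10)→(11, 5): d=(-3,-5) top-left  bias=+0
  edge (11, 5)→(12, 4): d=(1,-1) top-left  bias=+0
  edge (12, 4)→(14, 10): d=(2,6) right/bottom  bias=-1
    (5,0)@(11, 1): e=[12,-4,0] → .  [on edge]
    (7,0)@(15, 1): e=[32,0,-24] → .  [on edge]
    (6,1)@(13, 3): e=[16,0,-8] → .  [on edge]
    (5,2)@(11, 5): e=[0,0,8] → X  [on edge]
    (6,2)@(13, 5): e=[10,2,-4] → .
    (4,3)@(9, 7): e=[-16,0,24] → .  [on edge]
    (5,3)@(11, 7): e=[-6,2,12] → .
    (6,3)@(13, 7): e=[4,4,0] → .  [on edge]
    (3,4)@(7, 9): e=[-32,0,40] → .  [on edge]
    (2,5)@(5, 11): e=[-48,0,56] → .  [on edge]
    (1,6)@(3, 13): e=[-64,0,72] → .  [on edge]
    (7,6)@(15, 13): e=[-4,12,0] → .  [on edge]
  covered (1 px):
    . . . . . . . . . . .
    . . . . . . . . . . .
    . . . . . X . . . . .
    . . . . . . . . . . .
    . . . . . . . . . . .
    . . . . . . . . . . .
    . . . . . . . . . . .
T3:
  2·area = 8
  edge (16, 6)→(8, 0): d=(-8,-6) top-left  bias=+0
  edge (8, 0)→(20, 8): d=(12,8) right/bottom  bias=-1
  edge (20, 8)→(16, 6): d=(-4,-2) top-left  bias=+0
    (7,2)@(15, 5): e=[2,4,2] → X
    (8,2)@(17, 5): e=[14,-12,6] → .
    (7,3)@(15, 7): e=[-14,28,-6] → .
  covered (1 px):
    . . . . . . . . . . .
    . . . . . . . . . . .
    . . . . . . . X . . .
    . . . . . . . . . . .
    . . . . . . . . . . .
    . . . . . . . . . . .
    . . . . . . . . . . .
T4:
  2·area = 86
  edge (13, 8)→(6, 0): d=(-7,-8) top-left  bias=+0
  edge (6, 0)→(22, 6): d=(16,6) right/bottom  bias=-1
  edge (22, 6)→(13, 8): d=(-9,2) right/bottom  bias=-1
    (3,0)@(7, 1): e=[1,10,75] → X
    (4,0)@(9, 1): e=[17,-2,71] → .
    (3,1)@(7, 3): e=[-13,42,57] → .
    (4,1)@(9, 3): e=[3,30,53] → X
    (5,1)@(11, 3): e=[19,18,49] → X
    (6,1)@(13, 3): e=[35,6,45] → X
    (7,1)@(15, 3): e=[51,-6,41] → .
    (4,2)@(9, 5): e=[-11,62,35] → .
    (5,2)@(11, 5): e=[5,50,31] → X
    (7,2)@(15, 5): e=[37,26,23] → X
    (8,2)@(17, 5): e=[53,14,19] → X
    (9,2)@(19, 5): e=[69,2,15] → X
  covered (12 px):
    . . . X . . . . . . .
    . . . . X X X . . . .
    . . . . . X X X X X .
    . . . . . . X X X . .
    . . . . . . . . . . .
    . . . . . . . . . . .
    . . . . . . . . . . .

Z-buffer (winner per pixel, '.' = empty):
  . . . 4 1 . . . . . .
  . . 1 1 4 4 4 0 . . .
  . 1 1 1 0 4 4 4 4 4 .
  1 0 0 0 0 0 4 4 4 . .
  . . 0 0 0 . . . . . .
  . . . . . . . . . . .
  . . . . . . . . . . .

Result: 4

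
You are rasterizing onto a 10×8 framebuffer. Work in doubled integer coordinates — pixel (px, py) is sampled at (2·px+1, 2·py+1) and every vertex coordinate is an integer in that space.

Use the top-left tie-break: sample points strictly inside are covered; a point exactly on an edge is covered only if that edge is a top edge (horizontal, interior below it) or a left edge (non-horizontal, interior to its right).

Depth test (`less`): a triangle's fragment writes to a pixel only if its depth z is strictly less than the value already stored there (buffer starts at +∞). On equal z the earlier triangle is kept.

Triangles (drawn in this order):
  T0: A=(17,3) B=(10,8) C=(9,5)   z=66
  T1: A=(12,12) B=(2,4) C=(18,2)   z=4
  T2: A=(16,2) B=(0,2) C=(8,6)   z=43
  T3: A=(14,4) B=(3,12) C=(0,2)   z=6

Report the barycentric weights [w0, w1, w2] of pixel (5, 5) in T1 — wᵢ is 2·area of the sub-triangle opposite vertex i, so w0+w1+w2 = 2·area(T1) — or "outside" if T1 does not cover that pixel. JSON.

T0:
  2·area = 26
  edge (17, 3)→(10, 8): d=(-7,5) right/bottom  bias=-1
  edge (10, 8)→(9, 5): d=(-1,-3) top-left  bias=+0
  edge (9, 5)→(17, 3): d=(8,-2) top-left  bias=+0
    (8,1)@(17, 3): e=[0,26,0] → ·  [on edge]
    (4,2)@(9, 5): e=[26,0,0] → █  [on edge]
    (5,2)@(11, 5): e=[16,6,4] → █
    (6,2)@(13, 5): e=[6,12,8] → █
    (7,2)@(15, 5): e=[-4,18,12] → ·
    (0,3)@(1, 7): e=[52,-26,0] → ·  [on edge]
    (4,3)@(9, 7): e=[12,-2,16] → ·
    (5,3)@(11, 7): e=[2,4,20] → █
    (6,3)@(13, 7): e=[-8,10,24] → ·
    (5,4)@(11, 9): e=[-12,2,36] → ·
    (5,5)@(11, 11): e=[-26,0,52] → ·  [on edge]
    (1,6)@(3, 13): e=[0,-26,52] → ·  [on edge]
  covered (4 px):
    · · · · · · · · · ·
    · · · · · · · · · ·
    · · · · █ █ █ · · ·
    · · · · · █ · · · ·
    · · · · · · · · · ·
    · · · · · · · · · ·
    · · · · · · · · · ·
    · · · · · · · · · ·
T1:
  2·area = 148
  edge (12, 12)→(2, 4): d=(-10,-8) top-left  bias=+0
  edge (2, 4)→(18, 2): d=(16,-2) top-left  bias=+0
  edge (18, 2)→(12, 12): d=(-6,10) right/bottom  bias=-1
    (5,1)@(11, 3): e=[82,2,64] → █
    (6,1)@(13, 3): e=[98,6,44] → █
    (7,1)@(15, 3): e=[114,10,24] → █
    (8,1)@(17, 3): e=[130,14,4] → █
    (9,1)@(19, 3): e=[146,18,-16] → ·
    (2,2)@(5, 5): e=[14,22,112] → █
    (3,2)@(7, 5): e=[30,26,92] → █
    (4,2)@(9, 5): e=[46,30,72] → █
    (8,2)@(17, 5): e=[110,46,-8] → ·
    (2,3)@(5, 7): e=[-6,54,100] → ·
    (3,3)@(7, 7): e=[10,58,80] → █
    (7,3)@(15, 7): e=[74,74,0] → ·  [on edge]
  covered (18 px):
    · · · · · · · · · ·
    · · · · · █ █ █ █ ·
    · · █ █ █ █ █ █ · ·
    · · · █ █ █ █ · · ·
    · · · · █ █ █ · · ·
    · · · · · █ · · · ·
    · · · · · · · · · ·
    · · · · · · · · · ·
T2:
  2·area = 64  (B↔C swapped to make it positive)
  edge (16, 2)→(8, 6): d=(-8,4) right/bottom  bias=-1
  edge (8, 6)→(0, 2): d=(-8,-4) top-left  bias=+0
  edge (0, 2)→(16, 2): d=(16,0) top-left  bias=+0
    (1,1)@(3, 3): e=[44,4,16] → █
    (2,1)@(5, 3): e=[36,12,16] → █
    (3,1)@(7, 3): e=[28,20,16] → █
    (4,1)@(9, 3): e=[20,28,16] → █
    (5,1)@(11, 3): e=[12,36,16] → █
    (6,1)@(13, 3): e=[4,44,16] → █
    (7,1)@(15, 3): e=[-4,52,16] → ·
    (1,2)@(3, 5): e=[28,-12,48] → ·
    (2,2)@(5, 5): e=[20,-4,48] → ·
    (3,2)@(7, 5): e=[12,4,48] → █
    (5,2)@(11, 5): e=[-4,20,48] → ·
    (6,2)@(13, 5): e=[-12,28,48] → ·
  covered (8 px):
    · · · · · · · · · ·
    · █ █ █ █ █ █ · · ·
    · · · █ █ · · · · ·
    · · · · · · · · · ·
    · · · · · · · · · ·
    · · · · · · · · · ·
    · · · · · · · · · ·
    · · · · · · · · · ·
T3:
  2·area = 134
  edge (14, 4)→(3, 12): d=(-11,8) right/bottom  bias=-1
  edge (3, 12)→(0, 2): d=(-3,-10) top-left  bias=+0
  edge (0, 2)→(14, 4): d=(14,2) right/bottom  bias=-1
    (0,1)@(1, 3): e=[115,7,12] → █
    (1,1)@(3, 3): e=[99,27,8] → █
    (2,1)@(5, 3): e=[83,47,4] → █
    (3,1)@(7, 3): e=[67,67,0] → ·  [on edge]
    (0,2)@(1, 5): e=[93,1,40] → █
    (3,2)@(7, 5): e=[45,61,28] → █
    (4,2)@(9, 5): e=[29,81,24] → █
    (5,2)@(11, 5): e=[13,101,20] → █
    (6,2)@(13, 5): e=[-3,121,16] → ·
    (0,3)@(1, 7): e=[71,-5,68] → ·
    (1,3)@(3, 7): e=[55,15,64] → █
    (5,3)@(11, 7): e=[-9,95,48] → ·
  covered (17 px):
    · · · · · · · · · ·
    █ █ █ · · · · · · ·
    █ █ █ █ █ █ · · · ·
    · █ █ █ █ · · · · ·
    · █ █ █ · · · · · ·
    · █ · · · · · · · ·
    · · · · · · · · · ·
    · · · · · · · · · ·

Result: [130,16,2]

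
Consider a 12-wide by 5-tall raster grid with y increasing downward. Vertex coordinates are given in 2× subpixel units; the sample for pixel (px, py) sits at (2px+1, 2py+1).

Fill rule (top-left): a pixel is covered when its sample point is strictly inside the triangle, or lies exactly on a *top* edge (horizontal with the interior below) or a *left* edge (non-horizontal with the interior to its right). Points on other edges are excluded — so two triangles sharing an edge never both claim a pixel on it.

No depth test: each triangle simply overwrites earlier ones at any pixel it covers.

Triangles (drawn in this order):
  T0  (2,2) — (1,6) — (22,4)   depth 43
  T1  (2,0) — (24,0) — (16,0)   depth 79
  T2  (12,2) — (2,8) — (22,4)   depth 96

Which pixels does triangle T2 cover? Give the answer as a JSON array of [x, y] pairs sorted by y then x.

T0:
  2·area = 82  (B↔C swapped to make it positive)
  edge (2, 2)→(22, 4): d=(20,2) right/bottom  bias=-1
  edge (22, 4)→(1, 6): d=(-21,2) right/bottom  bias=-1
  edge (1, 6)→(2, 2): d=(1,-4) top-left  bias=+0
    (1,1)@(3, 3): e=[18,59,5] → X
    (2,1)@(5, 3): e=[14,55,13] → X
    (3,1)@(7, 3): e=[10,51,21] → X
    (4,1)@(9, 3): e=[6,47,29] → X
    (5,1)@(11, 3): e=[2,43,37] → X
    (6,1)@(13, 3): e=[-2,39,45] → .
    (1,2)@(3, 5): e=[58,17,7] → X
    (6,2)@(13, 5): e=[38,-3,47] → .
    (1,3)@(3, 7): e=[98,-25,9] → .
    (2,3)@(5, 7): e=[94,-29,17] → .
    (3,3)@(7, 7): e=[90,-33,25] → .
    (4,3)@(9, 7): e=[86,-37,33] → .
  covered (10 px):
    . . . . . . . . . . . .
    . X X X X X . . . . . .
    . X X X X X . . . . . .
    . . . . . . . . . . . .
    . . . . . . . . . . . .
T1:
  degenerate (2·area = 0) — covers nothing
T2:
  2·area = 80  (B↔C swapped to make it positive)
  edge (12, 2)→(22, 4): d=(10,2) right/bottom  bias=-1
  edge (22, 4)→(2, 8): d=(-20,4) right/bottom  bias=-1
  edge (2, 8)→(12, 2): d=(10,-6) top-left  bias=+0
    (3,0)@(7, 1): e=[0,120,-40] → .  [on edge]
    (5,1)@(11, 3): e=[12,64,4] → X
    (6,1)@(13, 3): e=[8,56,16] → X
    (7,1)@(15, 3): e=[4,48,28] → X
    (8,1)@(17, 3): e=[0,40,40] → .  [on edge]
    (3,2)@(7, 5): e=[40,40,0] → X  [on edge]
    (4,2)@(9, 5): e=[36,32,12] → X
    (8,2)@(17, 5): e=[20,0,60] → .  [on edge]
    (2,3)@(5, 7): e=[64,8,8] → X
    (3,3)@(7, 7): e=[60,0,20] → .  [on edge]
    (4,3)@(9, 7): e=[56,-8,32] → .
    (5,3)@(11, 7): e=[52,-16,44] → .
  covered (9 px):
    . . . . . . . . . . . .
    . . . . . X X X . . . .
    . . . X X X X X . . . .
    . . X . . . . . . . . .
    . . . . . . . . . . . .

Answer: [[5,1],[6,1],[7,1],[3,2],[4,2],[5,2],[6,2],[7,2],[2,3]]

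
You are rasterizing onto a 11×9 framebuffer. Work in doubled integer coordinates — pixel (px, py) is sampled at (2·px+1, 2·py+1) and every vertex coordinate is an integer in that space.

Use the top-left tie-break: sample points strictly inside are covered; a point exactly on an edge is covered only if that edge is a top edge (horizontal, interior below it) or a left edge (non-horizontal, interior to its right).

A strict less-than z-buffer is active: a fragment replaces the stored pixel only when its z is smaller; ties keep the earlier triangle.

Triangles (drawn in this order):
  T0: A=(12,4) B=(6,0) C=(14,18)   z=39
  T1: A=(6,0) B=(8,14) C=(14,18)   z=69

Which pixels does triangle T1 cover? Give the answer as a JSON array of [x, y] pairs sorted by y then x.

T0:
  2·area = 76  (B↔C swapped to make it positive)
  edge (12, 4)→(14, 18): d=(2,14) right/bottom  bias=-1
  edge (14, 18)→(6, 0): d=(-8,-18) top-left  bias=+0
  edge (6, 0)→(12, 4): d=(6,4) right/bottom  bias=-1
    (3,0)@(7, 1): e=[64,10,2] → █
    (4,0)@(9, 1): e=[36,46,-6] → ·
    (3,1)@(7, 3): e=[68,-6,14] → ·
    (4,1)@(9, 3): e=[40,30,6] → █
    (5,1)@(11, 3): e=[12,66,-2] → ·
    (4,2)@(9, 5): e=[44,14,18] → █
    (5,2)@(11, 5): e=[16,50,10] → █
    (6,2)@(13, 5): e=[-12,86,2] → ·
    (4,3)@(9, 7): e=[48,-2,30] → ·
    (5,3)@(11, 7): e=[20,34,22] → █
    (6,3)@(13, 7): e=[-8,70,14] → ·
    (5,4)@(11, 9): e=[24,18,34] → █
    (6,5)@(13, 11): e=[0,38,38] → ·  [on edge]
  covered (9 px):
    · · · █ · · · · · · ·
    · · · · █ · · · · · ·
    · · · · █ █ · · · · ·
    · · · · · █ · · · · ·
    · · · · · █ · · · · ·
    · · · · · █ · · · · ·
    · · · · · · █ · · · ·
    · · · · · · █ · · · ·
    · · · · · · · · · · ·
T1:
  2·area = 76  (B↔C swapped to make it positive)
  edge (6, 0)→(14, 18): d=(8,18) right/bottom  bias=-1
  edge (14, 18)→(8, 14): d=(-6,-4) top-left  bias=+0
  edge (8, 14)→(6, 0): d=(-2,-14) top-left  bias=+0
    (3,1)@(7, 3): e=[6,62,8] → █
    (4,1)@(9, 3): e=[-30,70,36] → ·
    (3,2)@(7, 5): e=[22,50,4] → █
    (4,2)@(9, 5): e=[-14,58,32] → ·
    (3,3)@(7, 7): e=[38,38,0] → █  [on edge]
    (4,3)@(9, 7): e=[2,46,28] → █
    (5,3)@(11, 7): e=[-34,54,56] → ·
    (3,4)@(7, 9): e=[54,26,-4] → ·
    (4,4)@(9, 9): e=[18,34,24] → █
    (5,4)@(11, 9): e=[-18,42,52] → ·
    (4,5)@(9, 11): e=[34,22,20] → █
    (5,5)@(11, 11): e=[-2,30,48] → ·
  covered (10 px):
    · · · · · · · · · · ·
    · · · █ · · · · · · ·
    · · · █ · · · · · · ·
    · · · █ █ · · · · · ·
    · · · · █ · · · · · ·
    · · · · █ · · · · · ·
    · · · · █ █ · · · · ·
    · · · · · █ · · · · ·
    · · · · · · █ · · · ·

Result: [[3,1],[3,2],[3,3],[4,3],[4,4],[4,5],[4,6],[5,6],[5,7],[6,8]]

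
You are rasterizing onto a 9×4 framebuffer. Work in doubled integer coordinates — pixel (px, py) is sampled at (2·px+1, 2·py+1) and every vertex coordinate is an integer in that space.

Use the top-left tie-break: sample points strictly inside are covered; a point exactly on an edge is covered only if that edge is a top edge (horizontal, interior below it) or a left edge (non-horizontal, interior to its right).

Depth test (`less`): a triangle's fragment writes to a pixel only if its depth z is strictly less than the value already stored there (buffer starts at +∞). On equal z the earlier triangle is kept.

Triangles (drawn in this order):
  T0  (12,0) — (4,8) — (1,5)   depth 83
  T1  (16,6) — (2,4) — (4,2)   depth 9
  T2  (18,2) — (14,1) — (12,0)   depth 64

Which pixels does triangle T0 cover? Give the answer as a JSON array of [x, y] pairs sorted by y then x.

T0:
  2·area = 48
  edge (12, 0)→(4, 8): d=(-8,8) right/bottom  bias=-1
  edge (4, 8)→(1, 5): d=(-3,-3) top-left  bias=+0
  edge (1, 5)→(12, 0): d=(11,-5) top-left  bias=+0
    (5,0)@(11, 1): e=[0,42,6] → ·  [on edge]
    (3,1)@(7, 3): e=[16,24,8] → █
    (4,1)@(9, 3): e=[0,30,18] → ·  [on edge]
    (0,2)@(1, 5): e=[48,0,0] → █  [on edge]
    (1,2)@(3, 5): e=[32,6,10] → █
    (2,2)@(5, 5): e=[16,12,20] → █
    (3,2)@(7, 5): e=[0,18,30] → ·  [on edge]
    (0,3)@(1, 7): e=[32,-6,22] → ·
    (1,3)@(3, 7): e=[16,0,32] → █  [on edge]
    (2,3)@(5, 7): e=[0,6,42] → ·  [on edge]
  covered (5 px):
    · · · · · · · · ·
    · · · █ · · · · ·
    █ █ █ · · · · · ·
    · █ · · · · · · ·
T1:
  2·area = 32
  edge (16, 6)→(2, 4): d=(-14,-2) top-left  bias=+0
  edge (2, 4)→(4, 2): d=(2,-2) top-left  bias=+0
  edge (4, 2)→(16, 6): d=(12,4) right/bottom  bias=-1
    (0,0)@(1, 1): e=[40,-8,0] → ·  [on edge]
    (2,0)@(5, 1): e=[48,0,-16] → ·  [on edge]
    (1,1)@(3, 3): e=[16,0,16] → █  [on edge]
    (2,1)@(5, 3): e=[20,4,8] → █
    (3,1)@(7, 3): e=[24,8,0] → ·  [on edge]
    (0,2)@(1, 5): e=[-16,0,48] → ·  [on edge]
    (1,2)@(3, 5): e=[-12,4,40] → ·
    (2,2)@(5, 5): e=[-8,8,32] → ·
    (4,2)@(9, 5): e=[0,16,16] → █  [on edge]
    (5,2)@(11, 5): e=[4,20,8] → █
    (6,2)@(13, 5): e=[8,24,0] → ·  [on edge]
    (4,3)@(9, 7): e=[-28,20,40] → ·
  covered (4 px):
    · · · · · · · · ·
    · █ █ · · · · · ·
    · · · · █ █ · · ·
    · · · · · · · · ·
T2:
  2·area = 2
  edge (18, 2)→(14, 1): d=(-4,-1) top-left  bias=+0
  edge (14, 1)→(12, 0): d=(-2,-1) top-left  bias=+0
  edge (12, 0)→(18, 2): d=(6,2) right/bottom  bias=-1
    (7,0)@(15, 1): e=[1,1,0] → ·  [on edge]
  covered (0 px):
    · · · · · · · · ·
    · · · · · · · · ·
    · · · · · · · · ·
    · · · · · · · · ·

Answer: [[3,1],[0,2],[1,2],[2,2],[1,3]]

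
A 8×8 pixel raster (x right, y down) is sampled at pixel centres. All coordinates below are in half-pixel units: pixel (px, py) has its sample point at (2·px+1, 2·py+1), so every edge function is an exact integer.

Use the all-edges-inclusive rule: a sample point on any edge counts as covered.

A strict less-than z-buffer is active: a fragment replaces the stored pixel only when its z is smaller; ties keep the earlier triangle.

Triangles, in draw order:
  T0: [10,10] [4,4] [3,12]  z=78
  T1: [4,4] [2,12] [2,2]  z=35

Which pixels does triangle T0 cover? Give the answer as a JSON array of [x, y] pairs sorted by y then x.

T0:
  2·area = 54  (B↔C swapped to make it positive)
  edge (10, 10)→(3, 12): d=(-7,2) inclusive
  edge (3, 12)→(4, 4): d=(1,-8) inclusive
  edge (4, 4)→(10, 10): d=(6,6) inclusive
    (0,0)@(1, 1): e=[81,-27,0] → ·  [on edge]
    (1,1)@(3, 3): e=[63,-9,0] → ·  [on edge]
    (2,2)@(5, 5): e=[45,9,0] → █  [on edge]
    (3,2)@(7, 5): e=[41,25,-12] → ·
    (2,3)@(5, 7): e=[31,11,12] → █
    (3,3)@(7, 7): e=[27,27,0] → █  [on edge]
    (4,3)@(9, 7): e=[23,43,-12] → ·
    (2,4)@(5, 9): e=[17,13,24] → █
    (4,4)@(9, 9): e=[9,45,0] → █  [on edge]
    (5,4)@(11, 9): e=[5,61,-12] → ·
    (2,5)@(5, 11): e=[3,15,36] → █
    (3,5)@(7, 11): e=[-1,31,24] → ·
    (5,5)@(11, 11): e=[-9,63,0] → ·  [on edge]
    (6,6)@(13, 13): e=[-27,81,0] → ·  [on edge]
    (7,7)@(15, 15): e=[-45,99,0] → ·  [on edge]
  covered (7 px):
    · · · · · · · ·
    · · · · · · · ·
    · · █ · · · · ·
    · · █ █ · · · ·
    · · █ █ █ · · ·
    · · █ · · · · ·
    · · · · · · · ·
    · · · · · · · ·
T1:
  2·area = 20
  edge (4, 4)→(2, 12): d=(-2,8) inclusive
  edge (2, 12)→(2, 2): d=(0,-10) inclusive
  edge (2, 2)→(4, 4): d=(2,2) inclusive
    (0,0)@(1, 1): e=[30,-10,0] → ·  [on edge]
    (1,1)@(3, 3): e=[10,10,0] → █  [on edge]
    (2,1)@(5, 3): e=[-6,30,-4] → ·
    (1,2)@(3, 5): e=[6,10,4] → █
    (2,2)@(5, 5): e=[-10,30,0] → ·  [on edge]
    (1,3)@(3, 7): e=[2,10,8] → █
    (2,3)@(5, 7): e=[-14,30,4] → ·
    (3,3)@(7, 7): e=[-30,50,0] → ·  [on edge]
    (1,4)@(3, 9): e=[-2,10,12] → ·
    (4,4)@(9, 9): e=[-50,70,0] → ·  [on edge]
    (5,5)@(11, 11): e=[-70,90,0] → ·  [on edge]
    (6,6)@(13, 13): e=[-90,110,0] → ·  [on edge]
    (7,7)@(15, 15): e=[-110,130,0] → ·  [on edge]
  covered (3 px):
    · · · · · · · ·
    · █ · · · · · ·
    · █ · · · · · ·
    · █ · · · · · ·
    · · · · · · · ·
    · · · · · · · ·
    · · · · · · · ·
    · · · · · · · ·

Answer: [[2,2],[2,3],[3,3],[2,4],[3,4],[4,4],[2,5]]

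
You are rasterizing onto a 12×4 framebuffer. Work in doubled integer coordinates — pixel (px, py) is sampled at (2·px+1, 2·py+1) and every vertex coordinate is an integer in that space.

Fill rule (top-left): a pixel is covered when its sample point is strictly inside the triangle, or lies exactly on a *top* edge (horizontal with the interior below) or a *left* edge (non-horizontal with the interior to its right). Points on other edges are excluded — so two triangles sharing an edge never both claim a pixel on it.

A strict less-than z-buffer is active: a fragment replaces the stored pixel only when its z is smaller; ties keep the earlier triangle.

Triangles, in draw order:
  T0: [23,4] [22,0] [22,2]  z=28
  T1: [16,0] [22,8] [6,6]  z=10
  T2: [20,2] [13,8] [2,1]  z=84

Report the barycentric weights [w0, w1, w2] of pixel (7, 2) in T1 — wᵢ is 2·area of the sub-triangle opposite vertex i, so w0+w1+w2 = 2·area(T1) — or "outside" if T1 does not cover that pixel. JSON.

T0:
  2·area = 2  (B↔C swapped to make it positive)
  edge (23, 4)→(22, 2): d=(-1,-2) top-left  bias=+0
  edge (22, 2)→(22, 0): d=(0,-2) top-left  bias=+0
  edge (22, 0)→(23, 4): d=(1,4) right/bottom  bias=-1
  covered (0 px):
    · · · · · · · · · · · ·
    · · · · · · · · · · · ·
    · · · · · · · · · · · ·
    · · · · · · · · · · · ·
T1:
  2·area = 116
  edge (16, 0)→(22, 8): d=(6,8) right/bottom  bias=-1
  edge (22, 8)→(6, 6): d=(-16,-2) top-left  bias=+0
  edge (6, 6)→(16, 0): d=(10,-6) top-left  bias=+0
    (7,0)@(15, 1): e=[14,98,4] → █
    (8,0)@(17, 1): e=[-2,102,16] → ·
    (5,1)@(11, 3): e=[58,58,0] → █  [on edge]
    (6,1)@(13, 3): e=[42,62,12] → █
    (8,1)@(17, 3): e=[10,70,36] → █
    (9,1)@(19, 3): e=[-6,74,48] → ·
    (4,2)@(9, 5): e=[86,22,8] → █
    (9,2)@(19, 5): e=[6,42,68] → █
    (10,2)@(21, 5): e=[-10,46,80] → ·
    (4,3)@(9, 7): e=[98,-10,28] → ·
    (5,3)@(11, 7): e=[82,-6,40] → ·
    (6,3)@(13, 7): e=[66,-2,52] → ·
  covered (15 px):
    · · · · · · · █ · · · ·
    · · · · · █ █ █ █ · · ·
    · · · · █ █ █ █ █ █ · ·
    · · · · · · · █ █ █ █ ·
T2:
  2·area = 115
  edge (20, 2)→(13, 8): d=(-7,6) right/bottom  bias=-1
  edge (13, 8)→(2, 1): d=(-11,-7) top-left  bias=+0
  edge (2, 1)→(20, 2): d=(18,1) right/bottom  bias=-1
    (3,1)@(7, 3): e=[71,13,31] → █
    (4,1)@(9, 3): e=[59,27,29] → █
    (5,1)@(11, 3): e=[47,41,27] → █
    (6,1)@(13, 3): e=[35,55,25] → █
    (7,1)@(15, 3): e=[23,69,23] → █
    (8,1)@(17, 3): e=[11,83,21] → █
    (9,1)@(19, 3): e=[-1,97,19] → ·
    (3,2)@(7, 5): e=[57,-9,67] → ·
    (4,2)@(9, 5): e=[45,5,65] → █
    (8,2)@(17, 5): e=[-3,61,57] → ·
    (4,3)@(9, 7): e=[31,-17,101] → ·
    (5,3)@(11, 7): e=[19,-3,99] → ·
  covered (11 px):
    · · · · · · · · · · · ·
    · · · █ █ █ █ █ █ · · ·
    · · · · █ █ █ █ · · · ·
    · · · · · · █ · · · · ·

Answer: [34,44,38]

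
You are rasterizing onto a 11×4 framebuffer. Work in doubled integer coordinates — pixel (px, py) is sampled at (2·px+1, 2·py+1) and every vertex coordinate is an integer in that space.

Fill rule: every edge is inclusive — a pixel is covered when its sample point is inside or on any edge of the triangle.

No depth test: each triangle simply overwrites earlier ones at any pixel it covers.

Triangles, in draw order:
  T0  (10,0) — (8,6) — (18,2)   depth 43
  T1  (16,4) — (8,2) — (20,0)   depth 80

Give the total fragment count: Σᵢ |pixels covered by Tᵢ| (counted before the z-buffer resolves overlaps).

T0:
  2·area = 52  (B↔C swapped to make it positive)
  edge (10, 0)→(18, 2): d=(8,2) inclusive
  edge (18, 2)→(8, 6): d=(-10,4) inclusive
  edge (8, 6)→(10, 0): d=(2,-6) inclusive
    (5,0)@(11, 1): e=[6,38,8] → #
    (6,0)@(13, 1): e=[2,30,20] → #
    (7,0)@(15, 1): e=[-2,22,32] → ·
    (4,1)@(9, 3): e=[26,26,0] → #  [on edge]
    (7,1)@(15, 3): e=[14,2,36] → #
    (8,1)@(17, 3): e=[10,-6,48] → ·
    (4,2)@(9, 5): e=[42,6,4] → #
    (5,2)@(11, 5): e=[38,-2,16] → ·
    (6,2)@(13, 5): e=[34,-10,28] → ·
    (7,2)@(15, 5): e=[30,-18,40] → ·
    (4,3)@(9, 7): e=[58,-14,8] → ·
  covered (7 px):
    · · · · · # # · · · ·
    · · · · # # # # · · ·
    · · · · # · · · · · ·
    · · · · · · · · · · ·
T1:
  2·area = 40
  edge (16, 4)→(8, 2): d=(-8,-2) inclusive
  edge (8, 2)→(20, 0): d=(12,-2) inclusive
  edge (20, 0)→(16, 4): d=(-4,4) inclusive
    (7,0)@(15, 1): e=[22,2,16] → #
    (8,0)@(17, 1): e=[26,6,8] → #
    (9,0)@(19, 1): e=[30,10,0] → #  [on edge]
    (10,0)@(21, 1): e=[34,14,-8] → ·
    (6,1)@(13, 3): e=[2,22,16] → #
    (8,1)@(17, 3): e=[10,30,0] → #  [on edge]
    (9,1)@(19, 3): e=[14,34,-8] → ·
    (6,2)@(13, 5): e=[-14,46,8] → ·
    (7,2)@(15, 5): e=[-10,50,0] → ·  [on edge]
    (8,2)@(17, 5): e=[-6,54,-8] → ·
    (6,3)@(13, 7): e=[-30,70,0] → ·  [on edge]
  covered (6 px):
    · · · · · · · # # # ·
    · · · · · · # # # · ·
    · · · · · · · · · · ·
    · · · · · · · · · · ·

Final: 13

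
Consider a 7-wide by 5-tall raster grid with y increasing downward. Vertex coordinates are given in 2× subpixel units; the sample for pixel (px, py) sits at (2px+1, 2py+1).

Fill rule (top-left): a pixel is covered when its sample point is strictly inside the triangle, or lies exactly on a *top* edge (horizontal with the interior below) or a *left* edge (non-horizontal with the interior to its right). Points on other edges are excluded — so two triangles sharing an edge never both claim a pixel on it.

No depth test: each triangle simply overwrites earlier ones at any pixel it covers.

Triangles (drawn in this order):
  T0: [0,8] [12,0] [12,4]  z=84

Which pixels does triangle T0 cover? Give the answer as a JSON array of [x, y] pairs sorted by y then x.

T0:
  2·area = 48
  edge (0, 8)→(12, 0): d=(12,-8) top-left  bias=+0
  edge (12, 0)→(12, 4): d=(0,4) right/bottom  bias=-1
  edge (12, 4)→(0, 8): d=(-12,4) right/bottom  bias=-1
    (5,0)@(11, 1): e=[4,4,40] → █
    (6,0)@(13, 1): e=[20,-4,32] → ·
    (4,1)@(9, 3): e=[12,12,24] → █
    (6,1)@(13, 3): e=[44,-4,8] → ·
    (2,2)@(5, 5): e=[4,28,16] → █
    (3,2)@(7, 5): e=[20,20,8] → █
    (4,2)@(9, 5): e=[36,12,0] → ·  [on edge]
    (5,2)@(11, 5): e=[52,4,-8] → ·
    (1,3)@(3, 7): e=[12,36,0] → ·  [on edge]
    (2,3)@(5, 7): e=[28,28,-8] → ·
    (3,3)@(7, 7): e=[44,20,-16] → ·
  covered (5 px):
    · · · · · █ ·
    · · · · █ █ ·
    · · █ █ · · ·
    · · · · · · ·
    · · · · · · ·

Result: [[5,0],[4,1],[5,1],[2,2],[3,2]]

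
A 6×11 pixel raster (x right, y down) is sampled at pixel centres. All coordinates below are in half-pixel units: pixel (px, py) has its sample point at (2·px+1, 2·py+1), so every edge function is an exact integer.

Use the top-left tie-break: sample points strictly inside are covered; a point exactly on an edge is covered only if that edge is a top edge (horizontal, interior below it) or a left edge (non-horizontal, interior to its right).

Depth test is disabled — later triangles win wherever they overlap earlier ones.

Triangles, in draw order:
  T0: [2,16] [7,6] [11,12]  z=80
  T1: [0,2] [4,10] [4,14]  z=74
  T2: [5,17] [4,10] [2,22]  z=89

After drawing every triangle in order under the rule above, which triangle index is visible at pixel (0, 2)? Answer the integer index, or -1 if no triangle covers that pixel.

T0:
  2·area = 70
  edge (2, 16)→(7, 6): d=(5,-10) top-left  bias=+0
  edge (7, 6)→(11, 12): d=(4,6) right/bottom  bias=-1
  edge (11, 12)→(2, 16): d=(-9,4) right/bottom  bias=-1
    (2,1)@(5, 3): e=[-35,0,105] → ·  [on edge]
    (3,3)@(7, 7): e=[5,4,61] → █
    (4,3)@(9, 7): e=[25,-8,53] → ·
    (3,4)@(7, 9): e=[15,12,43] → █
    (4,4)@(9, 9): e=[35,0,35] → ·  [on edge]
    (2,5)@(5, 11): e=[5,32,33] → █
    (4,5)@(9, 11): e=[45,8,17] → █
    (5,5)@(11, 11): e=[65,-4,9] → ·
    (2,6)@(5, 13): e=[15,40,15] → █
    (4,6)@(9, 13): e=[55,16,-1] → ·
    (1,7)@(3, 15): e=[5,60,5] → █
    (2,7)@(5, 15): e=[25,48,-3] → ·
  covered (8 px):
    · · · · · ·
    · · · · · ·
    · · · · · ·
    · · · █ · ·
    · · · █ · ·
    · · █ █ █ ·
    · · █ █ · ·
    · █ · · · ·
    · · · · · ·
    · · · · · ·
    · · · · · ·
T1:
  2·area = 16
  edge (0, 2)→(4, 10): d=(4,8) right/bottom  bias=-1
  edge (4, 10)→(4, 14): d=(0,4) right/bottom  bias=-1
  edge (4, 14)→(0, 2): d=(-4,-12) top-left  bias=+0
    (0,2)@(1, 5): e=[4,12,0] → █  [on edge]
    (1,2)@(3, 5): e=[-12,4,24] → ·
    (0,3)@(1, 7): e=[12,12,-8] → ·
    (1,4)@(3, 9): e=[4,4,8] → █
    (2,4)@(5, 9): e=[-12,-4,32] → ·
    (1,5)@(3, 11): e=[12,4,0] → █  [on edge]
    (2,5)@(5, 11): e=[-4,-4,24] → ·
    (1,6)@(3, 13): e=[20,4,-8] → ·
    (2,8)@(5, 17): e=[20,-4,0] → ·  [on edge]
  covered (3 px):
    · · · · · ·
    · · · · · ·
    █ · · · · ·
    · · · · · ·
    · █ · · · ·
    · █ · · · ·
    · · · · · ·
    · · · · · ·
    · · · · · ·
    · · · · · ·
    · · · · · ·
T2:
  2·area = 26  (B↔C swapped to make it positive)
  edge (5, 17)→(2, 22): d=(-3,5) right/bottom  bias=-1
  edge (2, 22)→(4, 10): d=(2,-12) top-left  bias=+0
  edge (4, 10)→(5, 17): d=(1,7) right/bottom  bias=-1
    (1,1)@(3, 3): e=[52,-26,0] → ·  [on edge]
    (5,3)@(11, 7): e=[0,78,-52] → ·  [on edge]
    (1,8)@(3, 17): e=[10,2,14] → █
    (2,8)@(5, 17): e=[0,26,0] → ·  [on edge]
    (1,9)@(3, 19): e=[4,6,16] → █
    (2,9)@(5, 19): e=[-6,30,2] → ·
    (1,10)@(3, 21): e=[-2,10,18] → ·
  covered (2 px):
    · · · · · ·
    · · · · · ·
    · · · · · ·
    · · · · · ·
    · · · · · ·
    · · · · · ·
    · · · · · ·
    · · · · · ·
    · █ · · · ·
    · █ · · · ·
    · · · · · ·

Z-buffer (winner per pixel, '.' = empty):
  . . . . . .
  . . . . . .
  1 . . . . .
  . . . 0 . .
  . 1 . 0 . .
  . 1 0 0 0 .
  . . 0 0 . .
  . 0 . . . .
  . 2 . . . .
  . 2 . . . .
  . . . . . .

Result: 1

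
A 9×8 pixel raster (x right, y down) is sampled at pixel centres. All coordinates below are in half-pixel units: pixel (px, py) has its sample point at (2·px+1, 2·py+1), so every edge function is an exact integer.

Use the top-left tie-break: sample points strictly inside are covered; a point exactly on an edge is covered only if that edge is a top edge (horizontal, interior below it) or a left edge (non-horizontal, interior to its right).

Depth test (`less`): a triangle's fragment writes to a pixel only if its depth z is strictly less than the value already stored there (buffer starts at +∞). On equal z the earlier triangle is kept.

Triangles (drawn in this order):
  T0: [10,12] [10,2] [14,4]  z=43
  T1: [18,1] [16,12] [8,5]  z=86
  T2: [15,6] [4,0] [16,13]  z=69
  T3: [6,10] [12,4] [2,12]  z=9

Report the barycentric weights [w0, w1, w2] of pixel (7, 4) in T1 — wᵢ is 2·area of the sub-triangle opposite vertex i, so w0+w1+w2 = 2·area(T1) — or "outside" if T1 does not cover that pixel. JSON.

T0:
  2·area = 40
  edge (10, 12)→(10, 2): d=(0,-10) top-left  bias=+0
  edge (10, 2)→(14, 4): d=(4,2) right/bottom  bias=-1
  edge (14, 4)→(10, 12): d=(-4,8) right/bottom  bias=-1
    (5,1)@(11, 3): e=[10,2,28] → X
    (6,1)@(13, 3): e=[30,-2,12] → .
    (5,2)@(11, 5): e=[10,10,20] → X
    (6,2)@(13, 5): e=[30,6,4] → X
    (7,2)@(15, 5): e=[50,2,-12] → .
    (5,3)@(11, 7): e=[10,18,12] → X
    (6,3)@(13, 7): e=[30,14,-4] → .
    (5,4)@(11, 9): e=[10,26,4] → X
    (6,4)@(13, 9): e=[30,22,-12] → .
    (5,5)@(11, 11): e=[10,34,-4] → .
  covered (5 px):
    . . . . . . . . .
    . . . . . X . . .
    . . . . . X X . .
    . . . . . X . . .
    . . . . . X . . .
    . . . . . . . . .
    . . . . . . . . .
    . . . . . . . . .
T1:
  2·area = 102
  edge (18, 1)→(16, 12): d=(-2,11) right/bottom  bias=-1
  edge (16, 12)→(8, 5): d=(-8,-7) top-left  bias=+0
  edge (8, 5)→(18, 1): d=(10,-4) top-left  bias=+0
    (6,1)@(13, 3): e=[51,51,0] → X  [on edge]
    (7,1)@(15, 3): e=[29,65,8] → X
    (8,1)@(17, 3): e=[7,79,16] → X
    (4,2)@(9, 5): e=[91,7,4] → X
    (5,2)@(11, 5): e=[69,21,12] → X
    (1,3)@(3, 7): e=[153,-51,0] → .  [on edge]
    (4,3)@(9, 7): e=[87,-9,24] → .
    (5,3)@(11, 7): e=[65,5,32] → X
    (8,3)@(17, 7): e=[-1,47,56] → .
    (5,4)@(11, 9): e=[61,-11,52] → .
    (6,4)@(13, 9): e=[39,3,60] → X
    (8,4)@(17, 9): e=[-5,31,76] → .
  covered (14 px):
    . . . . . . . . .
    . . . . . . X X X
    . . . . X X X X X
    . . . . . X X X .
    . . . . . . X X .
    . . . . . . . X .
    . . . . . . . . .
    . . . . . . . . .
T2:
  2·area = 71  (B↔C swapped to make it positive)
  edge (15, 6)→(16, 13): d=(1,7) right/bottom  bias=-1
  edge (16, 13)→(4, 0): d=(-12,-13) top-left  bias=+0
  edge (4, 0)→(15, 6): d=(11,6) right/bottom  bias=-1
    (2,0)@(5, 1): e=[65,1,5] → X
    (3,0)@(7, 1): e=[51,27,-7] → .
    (2,1)@(5, 3): e=[67,-23,27] → .
    (3,1)@(7, 3): e=[53,3,15] → X
    (4,1)@(9, 3): e=[39,29,3] → X
    (5,1)@(11, 3): e=[25,55,-9] → .
    (3,2)@(7, 5): e=[55,-21,37] → .
    (4,2)@(9, 5): e=[41,5,25] → X
    (5,2)@(11, 5): e=[27,31,13] → X
    (6,2)@(13, 5): e=[13,57,1] → X
    (7,2)@(15, 5): e=[-1,83,-11] → .
    (4,3)@(9, 7): e=[43,-19,47] → .
  covered (12 px):
    . . X . . . . . .
    . . . X X . . . .
    . . . . X X X . .
    . . . . . X X X .
    . . . . . . X X .
    . . . . . . . X .
    . . . . . . . . .
    . . . . . . . . .
T3:
  2·area = 12  (B↔C swapped to make it positive)
  edge (6, 10)→(2, 12): d=(-4,2) right/bottom  bias=-1
  edge (2, 12)→(12, 4): d=(10,-8) top-left  bias=+0
  edge (12, 4)→(6, 10): d=(-6,6) right/bottom  bias=-1
    (7,0)@(15, 1): e=[18,-6,0] → .  [on edge]
    (6,1)@(13, 3): e=[14,-2,0] → .  [on edge]
    (5,2)@(11, 5): e=[10,2,0] → .  [on edge]
    (4,3)@(9, 7): e=[6,6,0] → .  [on edge]
    (3,4)@(7, 9): e=[2,10,0] → .  [on edge]
    (2,5)@(5, 11): e=[-2,14,0] → .  [on edge]
    (1,6)@(3, 13): e=[-6,18,0] → .  [on edge]
    (0,7)@(1, 15): e=[-10,22,0] → .  [on edge]
  covered (0 px):
    . . . . . . . . .
    . . . . . . . . .
    . . . . . . . . .
    . . . . . . . . .
    . . . . . . . . .
    . . . . . . . . .
    . . . . . . . . .
    . . . . . . . . .

Answer: [17,68,17]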